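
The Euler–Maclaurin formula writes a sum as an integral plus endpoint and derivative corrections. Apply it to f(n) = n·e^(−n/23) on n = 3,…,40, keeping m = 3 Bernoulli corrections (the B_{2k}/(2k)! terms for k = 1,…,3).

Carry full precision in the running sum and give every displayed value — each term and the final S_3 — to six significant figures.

S_3 ≈ 275.078

Integral: ∫_3^40 x·e^(−x/23) dx = 270.323.
½[f(3) + f(40)] = ½[2.63314 + 7.02692] = 4.83003.
Running total after boundary: 275.153.
k=1: B_{2}/(2)! × [f^{(1)}(40) − f^{(1)}(3)] = 1/12 × (-0.129845 − 0.763229) = -0.0744229.
Partial sum through k=1: 275.078.
k=2: B_{4}/(4)! × [f^{(3)}(40) − f^{(3)}(3)] = −1/720 × (0.000418716 − 0.00476117) = 6.03118e-06.
Partial sum through k=2: 275.078.
k=3: B_{6}/(6)! × [f^{(5)}(40) − f^{(5)}(3)] = 1/30240 × (2.04704e-06 − 1.52733e-05) = -4.37375e-10.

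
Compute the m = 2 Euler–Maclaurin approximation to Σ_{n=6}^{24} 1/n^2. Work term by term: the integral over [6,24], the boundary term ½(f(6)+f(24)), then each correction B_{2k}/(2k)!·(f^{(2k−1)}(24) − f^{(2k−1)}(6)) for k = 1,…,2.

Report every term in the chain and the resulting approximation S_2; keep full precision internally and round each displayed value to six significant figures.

The integral term ∫_6^24 1/x^2 dx = 0.125000.
½[f(6) + f(24)] = ½[0.0277778 + 0.00173611] = 0.0147569.
Running total after boundary: 0.139757.
k=1: B_{2}/(2)! × [f^{(1)}(24) − f^{(1)}(6)] = 1/12 × (-0.000144676 − (-0.00925926)) = 0.000759549.
After k=1: 0.140516.
k=2: B_{4}/(4)! × [f^{(3)}(24) − f^{(3)}(6)] = −1/720 × (-3.01408e-06 − (-0.00308642)) = -4.28251e-06.

S_2 ≈ 0.140512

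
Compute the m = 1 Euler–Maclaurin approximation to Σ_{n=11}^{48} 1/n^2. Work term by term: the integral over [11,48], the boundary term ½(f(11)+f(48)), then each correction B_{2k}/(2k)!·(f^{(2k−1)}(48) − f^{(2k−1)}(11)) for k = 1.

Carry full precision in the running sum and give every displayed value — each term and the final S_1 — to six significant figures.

The integral term ∫_11^48 1/x^2 dx = 0.0700758.
½[f(11) + f(48)] = ½[0.00826446 + 0.000434028] = 0.00434925.
Running total after boundary: 0.0744250.
Order-1 term: 1/12 · (-1.80845e-05 − (-0.00150263)) = 0.000123712.

S_1 ≈ 0.0745487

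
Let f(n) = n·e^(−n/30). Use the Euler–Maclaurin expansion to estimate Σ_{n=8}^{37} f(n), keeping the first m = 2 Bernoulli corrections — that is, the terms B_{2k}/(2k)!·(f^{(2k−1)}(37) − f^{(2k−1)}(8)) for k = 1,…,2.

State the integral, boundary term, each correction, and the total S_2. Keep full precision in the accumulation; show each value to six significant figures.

S_2 ≈ 296.006

The integral term ∫_8^37 x·e^(−x/30) dx = 287.605.
Endpoint term: (f(8) + f(37))/2 = (6.12743 + 10.7788)/2 = 8.45313.
Running total after boundary: 296.058.
Correction k=1: B_{2}/2! · (f^{(1)}(37) − f^{(1)}(8)) = 1/12 · (-0.0679746 − 0.561681) = -0.0524713.
Partial sum through k=1: 296.006.
Correction k=2: B_{4}/4! · (f^{(3)}(37) − f^{(3)}(8)) = −1/720 · (0.000571850 − 0.00232615) = 2.43653e-06.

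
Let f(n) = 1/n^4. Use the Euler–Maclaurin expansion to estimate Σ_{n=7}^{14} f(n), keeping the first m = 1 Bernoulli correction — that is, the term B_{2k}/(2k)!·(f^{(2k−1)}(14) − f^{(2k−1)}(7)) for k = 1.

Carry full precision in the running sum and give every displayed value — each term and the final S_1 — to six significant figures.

S_1 ≈ 0.00109082

∫_7^14 1/x^4 dx evaluates to 0.000850340.
Boundary: ½(f(7) + f(14)) = ½(0.000416493 + 2.60308e-05) = 0.000221262.
Running total after boundary: 0.00107160.
k=1: B_{2}/(2)! × [f^{(1)}(14) − f^{(1)}(7)] = 1/12 × (-7.43738e-06 − (-0.000237996)) = 1.92132e-05.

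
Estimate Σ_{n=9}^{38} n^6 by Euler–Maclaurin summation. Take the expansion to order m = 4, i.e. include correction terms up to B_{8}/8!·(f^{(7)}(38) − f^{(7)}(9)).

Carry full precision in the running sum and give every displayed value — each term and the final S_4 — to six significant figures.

The integral term ∫_9^38 x^6 dx = 1.63444e+10.
½[f(9) + f(38)] = ½[531441 + 3.01094e+09] = 1.50573e+09.
Integral + boundary = 1.78501e+10.
Correction k=1: B_{2}/2! · (f^{(1)}(38) − f^{(1)}(9)) = 1/12 · (4.75411e+08 − 354294) = 3.95881e+07.
Running total after k=1: 1.78897e+10.
Correction k=2: B_{4}/4! · (f^{(3)}(38) − f^{(3)}(9)) = −1/720 · (6.58464e+06 − 87480.0) = -9023.83.
Running total after k=2: 1.78897e+10.
Correction k=3: B_{6}/6! · (f^{(5)}(38) − f^{(5)}(9)) = 1/30240 · (27360.0 − 6480.00) = 0.690476.
Running total after k=3: 1.78897e+10.
Correction k=4: B_{8}/8! · (f^{(7)}(38) − f^{(7)}(9)) = −1/1209600 · (0.00000 − 0.00000) = 0.00000.

S_4 ≈ 1.78897e+10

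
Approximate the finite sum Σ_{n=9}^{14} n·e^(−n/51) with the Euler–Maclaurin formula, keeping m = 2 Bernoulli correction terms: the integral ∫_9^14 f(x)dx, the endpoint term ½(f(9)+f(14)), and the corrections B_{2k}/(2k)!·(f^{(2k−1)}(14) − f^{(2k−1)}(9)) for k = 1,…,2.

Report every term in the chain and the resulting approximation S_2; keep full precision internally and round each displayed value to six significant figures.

S_2 ≈ 54.8275

Integral: ∫_9^14 x·e^(−x/51) dx = 45.7475.
½[f(9) + f(14)] = ½[7.54401 + 10.6392] = 9.09162.
Running total after boundary: 54.8391.
Order-1 term: 1/12 · (0.551332 − 0.690302) = -0.0115808.
Running total after k=1: 54.8275.
Order-2 term: −1/720 · (0.000796317 − 0.000909938) = 1.57806e-07.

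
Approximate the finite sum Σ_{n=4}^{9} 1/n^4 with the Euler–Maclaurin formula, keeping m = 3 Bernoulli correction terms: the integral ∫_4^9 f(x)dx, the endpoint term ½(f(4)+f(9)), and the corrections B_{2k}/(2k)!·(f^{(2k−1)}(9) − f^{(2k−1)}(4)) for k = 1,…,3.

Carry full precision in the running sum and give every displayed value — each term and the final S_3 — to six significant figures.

∫_4^9 1/x^4 dx evaluates to 0.00475109.
Boundary: ½(f(4) + f(9)) = ½(0.00390625 + 0.000152416) = 0.00202933.
Running total after boundary: 0.00678042.
k=1: B_{2}/(2)! × [f^{(1)}(9) − f^{(1)}(4)] = 1/12 × (-6.77404e-05 − (-0.00390625)) = 0.000319876.
Running total after k=1: 0.00710029.
k=2: B_{4}/(4)! × [f^{(3)}(9) − f^{(3)}(4)] = −1/720 × (-2.50890e-05 − (-0.00732422)) = -1.01377e-05.
Running total after k=2: 0.00709016.
k=3: B_{6}/(6)! × [f^{(5)}(9) − f^{(5)}(4)] = 1/30240 × (-1.73455e-05 − (-0.0256348)) = 8.47137e-07.

S_3 ≈ 0.00709100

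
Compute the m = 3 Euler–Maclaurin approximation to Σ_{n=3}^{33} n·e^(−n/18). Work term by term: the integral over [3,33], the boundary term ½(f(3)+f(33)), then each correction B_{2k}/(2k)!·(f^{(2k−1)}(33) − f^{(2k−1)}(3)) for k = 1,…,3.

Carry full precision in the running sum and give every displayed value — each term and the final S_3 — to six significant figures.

Integral: ∫_3^33 x·e^(−x/18) dx = 173.200.
Boundary: ½(f(3) + f(33)) = ½(2.53945 + 5.27603) = 3.90774.
Integral + boundary = 177.108.
k=1: B_{2}/(2)! × [f^{(1)}(33) − f^{(1)}(3)] = 1/12 × (-0.133233 − 0.705401) = -0.0698862.
Partial sum through k=1: 177.038.
k=2: B_{4}/(4)! × [f^{(3)}(33) − f^{(3)}(3)] = −1/720 × (0.000575699 − 0.00740236) = 9.48148e-06.
Partial sum through k=2: 177.038.
k=3: B_{6}/(6)! × [f^{(5)}(33) − f^{(5)}(3)] = 1/30240 × (4.82287e-06 − 3.89739e-05) = -1.12933e-09.

S_3 ≈ 177.038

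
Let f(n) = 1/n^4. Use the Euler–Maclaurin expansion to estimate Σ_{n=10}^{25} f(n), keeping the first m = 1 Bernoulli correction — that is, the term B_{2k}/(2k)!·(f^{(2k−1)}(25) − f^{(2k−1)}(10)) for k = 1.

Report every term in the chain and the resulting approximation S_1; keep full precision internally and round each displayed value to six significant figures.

∫_10^25 1/x^4 dx evaluates to 0.000312000.
Endpoint term: (f(10) + f(25))/2 = (0.000100000 + 2.56000e-06)/2 = 5.12800e-05.
Integral + boundary = 0.000363280.
Correction k=1: B_{2}/2! · (f^{(1)}(25) − f^{(1)}(10)) = 1/12 · (-4.09600e-07 − (-4.00000e-05)) = 3.29920e-06.

S_1 ≈ 0.000366579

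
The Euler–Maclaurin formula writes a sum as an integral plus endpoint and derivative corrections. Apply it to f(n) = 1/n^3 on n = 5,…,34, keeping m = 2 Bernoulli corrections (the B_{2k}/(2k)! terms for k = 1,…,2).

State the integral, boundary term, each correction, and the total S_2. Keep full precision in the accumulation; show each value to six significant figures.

S_2 ≈ 0.0239747

The integral term ∫_5^34 1/x^3 dx = 0.0195675.
Endpoint term: (f(5) + f(34))/2 = (0.00800000 + 2.54427e-05)/2 = 0.00401272.
So far: 0.0235802.
Order-1 term: 1/12 · (-2.24494e-06 − (-0.00480000)) = 0.000399813.
Running total after k=1: 0.0239800.
Order-2 term: −1/720 · (-3.88399e-08 − (-0.00384000)) = -5.33328e-06.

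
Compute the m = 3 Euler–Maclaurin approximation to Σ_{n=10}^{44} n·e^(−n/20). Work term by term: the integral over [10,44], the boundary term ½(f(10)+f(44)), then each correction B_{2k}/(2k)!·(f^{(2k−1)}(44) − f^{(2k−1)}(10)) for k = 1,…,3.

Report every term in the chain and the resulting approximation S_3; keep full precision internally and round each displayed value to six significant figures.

S_3 ≈ 227.524

∫_10^44 x·e^(−x/20) dx evaluates to 222.090.
Boundary: ½(f(10) + f(44)) = ½(6.06531 + 4.87534) = 5.47032.
So far: 227.561.
Order-1 term: 1/12 · (-0.132964 − 0.303265) = -0.0363524.
After k=1: 227.524.
Order-2 term: −1/720 · (0.000221606 − 0.00379082) = 4.95724e-06.
After k=2: 227.524.
Order-3 term: 1/30240 · (1.93906e-06 − 1.70587e-05) = -4.99987e-10.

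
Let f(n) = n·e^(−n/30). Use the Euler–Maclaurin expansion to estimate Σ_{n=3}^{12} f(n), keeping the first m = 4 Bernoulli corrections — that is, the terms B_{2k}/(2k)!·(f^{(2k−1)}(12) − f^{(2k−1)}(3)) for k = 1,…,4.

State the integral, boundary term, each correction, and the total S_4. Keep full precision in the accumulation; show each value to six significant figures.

Integral: ∫_3^12 x·e^(−x/30) dx = 51.1858.
½[f(3) + f(12)] = ½[2.71451 + 8.04384] = 5.37918.
Running total after boundary: 56.5650.
k=1: B_{2}/(2)! × [f^{(1)}(12) − f^{(1)}(3)] = 1/12 × (0.402192 − 0.814354) = -0.0343468.
Partial sum through k=1: 56.5306.
k=2: B_{4}/(4)! × [f^{(3)}(12) − f^{(3)}(3)] = −1/720 × (0.00193648 − 0.00291559) = 1.35987e-06.
Partial sum through k=2: 56.5306.
k=3: B_{6}/(6)! × [f^{(5)}(12) − f^{(5)}(3)] = 1/30240 × (3.80676e-06 − 5.47371e-06) = -5.51241e-11.
Partial sum through k=3: 56.5306.
k=4: B_{8}/(8)! × [f^{(7)}(12) − f^{(7)}(3)] = −1/1209600 × (6.06874e-09 − 8.56430e-09) = 2.06313e-15.

S_4 ≈ 56.5306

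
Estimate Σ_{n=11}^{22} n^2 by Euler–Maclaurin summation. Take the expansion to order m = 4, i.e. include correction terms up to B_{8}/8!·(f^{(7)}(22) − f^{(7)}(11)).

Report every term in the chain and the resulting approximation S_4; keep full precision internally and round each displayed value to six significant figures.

Integral: ∫_11^22 x^2 dx = 3105.67.
½[f(11) + f(22)] = ½[121.000 + 484.000] = 302.500.
So far: 3408.17.
k=1: B_{2}/(2)! × [f^{(1)}(22) − f^{(1)}(11)] = 1/12 × (44.0000 − 22.0000) = 1.83333.
After k=1: 3410.00.
k=2: B_{4}/(4)! × [f^{(3)}(22) − f^{(3)}(11)] = −1/720 × (0.00000 − 0.00000) = 0.00000.
After k=2: 3410.00.
k=3: B_{6}/(6)! × [f^{(5)}(22) − f^{(5)}(11)] = 1/30240 × (0.00000 − 0.00000) = 0.00000.
After k=3: 3410.00.
k=4: B_{8}/(8)! × [f^{(7)}(22) − f^{(7)}(11)] = −1/1209600 × (0.00000 − 0.00000) = 0.00000.

S_4 ≈ 3410.00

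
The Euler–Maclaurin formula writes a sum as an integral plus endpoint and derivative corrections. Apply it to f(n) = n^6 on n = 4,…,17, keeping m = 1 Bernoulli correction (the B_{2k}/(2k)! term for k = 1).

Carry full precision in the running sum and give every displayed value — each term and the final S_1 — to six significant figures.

∫_4^17 x^6 dx evaluates to 5.86175e+07.
Endpoint term: (f(4) + f(17))/2 = (4096.00 + 2.41376e+07)/2 = 1.20708e+07.
Running total after boundary: 7.06883e+07.
k=1: B_{2}/(2)! × [f^{(1)}(17) − f^{(1)}(4)] = 1/12 × (8.51914e+06 − 6144.00) = 709416.

S_1 ≈ 7.13977e+07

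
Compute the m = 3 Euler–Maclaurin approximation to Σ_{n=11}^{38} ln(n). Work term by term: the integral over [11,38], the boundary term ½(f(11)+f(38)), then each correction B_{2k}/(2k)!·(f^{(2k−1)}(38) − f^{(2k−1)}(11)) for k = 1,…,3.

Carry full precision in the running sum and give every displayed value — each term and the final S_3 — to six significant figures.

∫_11^38 ln(x) dx evaluates to 84.8514.
½[f(11) + f(38)] = ½[2.39790 + 3.63759] = 3.01774.
So far: 87.8692.
Order-1 term: 1/12 · (0.0263158 − 0.0909091) = -0.00538278.
Running total after k=1: 87.8638.
Order-2 term: −1/720 · (3.64485e-05 − 0.00150263) = 2.03636e-06.
Running total after k=2: 87.8638.
Order-3 term: 1/30240 · (3.02896e-07 − 0.000149021) = -4.91793e-09.

S_3 ≈ 87.8638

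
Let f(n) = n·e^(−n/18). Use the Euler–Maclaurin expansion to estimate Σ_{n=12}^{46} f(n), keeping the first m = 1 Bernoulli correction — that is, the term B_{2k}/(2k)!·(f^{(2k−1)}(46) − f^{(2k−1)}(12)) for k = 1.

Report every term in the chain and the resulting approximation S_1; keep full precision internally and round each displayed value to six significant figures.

S_1 ≈ 192.636

The integral term ∫_12^46 x·e^(−x/18) dx = 187.794.
Endpoint term: (f(12) + f(46))/2 = (6.16101 + 3.57186)/2 = 4.86643.
So far: 192.660.
Correction k=1: B_{2}/2! · (f^{(1)}(46) − f^{(1)}(12)) = 1/12 · (-0.120787 − 0.171139) = -0.0243272.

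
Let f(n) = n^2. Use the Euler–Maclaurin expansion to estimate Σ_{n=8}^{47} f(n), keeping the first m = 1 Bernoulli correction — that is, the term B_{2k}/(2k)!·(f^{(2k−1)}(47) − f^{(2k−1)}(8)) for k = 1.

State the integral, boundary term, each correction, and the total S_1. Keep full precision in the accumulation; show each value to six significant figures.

S_1 ≈ 35580.0

Integral: ∫_8^47 x^2 dx = 34437.0.
½[f(8) + f(47)] = ½[64.0000 + 2209.00] = 1136.50.
Integral + boundary = 35573.5.
Order-1 term: 1/12 · (94.0000 − 16.0000) = 6.50000.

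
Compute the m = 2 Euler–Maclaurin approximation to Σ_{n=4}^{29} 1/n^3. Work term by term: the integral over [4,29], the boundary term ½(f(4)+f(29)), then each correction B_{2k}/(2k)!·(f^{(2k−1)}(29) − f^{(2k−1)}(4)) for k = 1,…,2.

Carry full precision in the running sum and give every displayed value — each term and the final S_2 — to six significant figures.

The integral term ∫_4^29 1/x^3 dx = 0.0306555.
½[f(4) + f(29)] = ½[0.0156250 + 4.10021e-05] = 0.00783300.
Running total after boundary: 0.0384885.
Correction k=1: B_{2}/2! · (f^{(1)}(29) − f^{(1)}(4)) = 1/12 · (-4.24160e-06 − (-0.0117188)) = 0.000976209.
Running total after k=1: 0.0394647.
Correction k=2: B_{4}/4! · (f^{(3)}(29) − f^{(3)}(4)) = −1/720 · (-1.00870e-07 − (-0.0146484)) = -2.03449e-05.

S_2 ≈ 0.0394443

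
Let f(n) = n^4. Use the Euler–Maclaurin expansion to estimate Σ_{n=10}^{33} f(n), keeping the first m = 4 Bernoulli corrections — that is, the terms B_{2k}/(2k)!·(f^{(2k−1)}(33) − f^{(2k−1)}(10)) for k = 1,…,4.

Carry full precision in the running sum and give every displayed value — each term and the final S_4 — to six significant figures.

∫_10^33 x^4 dx evaluates to 7.80708e+06.
Boundary: ½(f(10) + f(33)) = ½(10000.0 + 1.18592e+06) = 597960.
So far: 8.40504e+06.
Order-1 term: 1/12 · (143748 − 4000.00) = 11645.7.
After k=1: 8.41668e+06.
Order-2 term: −1/720 · (792.000 − 240.000) = -0.766667.
After k=2: 8.41668e+06.
Order-3 term: 1/30240 · (0.00000 − 0.00000) = 0.00000.
After k=3: 8.41668e+06.
Order-4 term: −1/1209600 · (0.00000 − 0.00000) = 0.00000.

S_4 ≈ 8.41668e+06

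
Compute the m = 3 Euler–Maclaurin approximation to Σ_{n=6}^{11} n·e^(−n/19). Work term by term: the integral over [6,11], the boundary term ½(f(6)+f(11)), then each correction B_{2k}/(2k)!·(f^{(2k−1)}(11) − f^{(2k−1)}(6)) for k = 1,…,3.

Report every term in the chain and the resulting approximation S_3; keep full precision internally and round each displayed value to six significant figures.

S_3 ≈ 32.1464

Integral: ∫_6^11 x·e^(−x/19) dx = 26.8980.
Endpoint term: (f(6) + f(11))/2 = (4.37528 + 6.16537)/2 = 5.27032.
Running total after boundary: 32.1683.
k=1: B_{2}/(2)! × [f^{(1)}(11) − f^{(1)}(6)] = 1/12 × (0.235995 − 0.498935) = -0.0219117.
After k=1: 32.1464.
k=2: B_{4}/(4)! × [f^{(3)}(11) − f^{(3)}(6)] = −1/720 × (0.00375892 − 0.00542205) = 2.30990e-06.
After k=2: 32.1464.
k=3: B_{6}/(6)! × [f^{(5)}(11) − f^{(5)}(6)] = 1/30240 × (1.90142e-05 − 2.62106e-05) = -2.37976e-10.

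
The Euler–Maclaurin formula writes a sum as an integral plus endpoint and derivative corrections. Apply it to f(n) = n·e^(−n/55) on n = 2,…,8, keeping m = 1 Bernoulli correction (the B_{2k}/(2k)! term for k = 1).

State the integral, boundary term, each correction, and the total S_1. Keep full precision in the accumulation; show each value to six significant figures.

S_1 ≈ 31.5146

Integral: ∫_2^8 x·e^(−x/55) dx = 27.1077.
Boundary: ½(f(2) + f(8)) = ½(1.92858 + 6.91703) = 4.42281.
Running total after boundary: 31.5305.
k=1: B_{2}/(2)! × [f^{(1)}(8) − f^{(1)}(2)] = 1/12 × (0.738865 − 0.929225) = -0.0158633.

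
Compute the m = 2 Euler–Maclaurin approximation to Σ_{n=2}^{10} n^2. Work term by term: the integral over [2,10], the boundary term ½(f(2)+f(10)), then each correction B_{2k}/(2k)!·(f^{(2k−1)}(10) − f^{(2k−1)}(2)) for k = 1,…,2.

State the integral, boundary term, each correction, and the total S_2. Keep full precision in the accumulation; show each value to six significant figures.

S_2 ≈ 384.000

The integral term ∫_2^10 x^2 dx = 330.667.
Boundary: ½(f(2) + f(10)) = ½(4.00000 + 100.000) = 52.0000.
Running total after boundary: 382.667.
Correction k=1: B_{2}/2! · (f^{(1)}(10) − f^{(1)}(2)) = 1/12 · (20.0000 − 4.00000) = 1.33333.
Running total after k=1: 384.000.
Correction k=2: B_{4}/4! · (f^{(3)}(10) − f^{(3)}(2)) = −1/720 · (0.00000 − 0.00000) = 0.00000.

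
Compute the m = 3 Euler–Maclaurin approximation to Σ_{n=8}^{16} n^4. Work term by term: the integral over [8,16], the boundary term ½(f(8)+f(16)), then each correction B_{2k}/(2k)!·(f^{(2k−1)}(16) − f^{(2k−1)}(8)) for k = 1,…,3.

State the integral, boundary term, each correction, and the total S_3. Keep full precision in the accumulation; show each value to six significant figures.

S_3 ≈ 239172

The integral term ∫_8^16 x^4 dx = 203162.
Endpoint term: (f(8) + f(16))/2 = (4096.00 + 65536.0)/2 = 34816.0.
Integral + boundary = 237978.
Order-1 term: 1/12 · (16384.0 − 2048.00) = 1194.67.
Running total after k=1: 239172.
Order-2 term: −1/720 · (384.000 − 192.000) = -0.266667.
Running total after k=2: 239172.
Order-3 term: 1/30240 · (0.00000 − 0.00000) = 0.00000.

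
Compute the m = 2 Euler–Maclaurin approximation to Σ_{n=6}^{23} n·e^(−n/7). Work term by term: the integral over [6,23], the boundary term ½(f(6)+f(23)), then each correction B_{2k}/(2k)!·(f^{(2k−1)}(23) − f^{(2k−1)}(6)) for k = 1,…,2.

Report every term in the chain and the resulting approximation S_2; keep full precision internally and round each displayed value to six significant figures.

S_2 ≈ 32.4522

The integral term ∫_6^23 x·e^(−x/7) dx = 30.7610.
Boundary: ½(f(6) + f(23)) = ½(2.54624 + 0.860519) = 1.70338.
So far: 32.4644.
k=1: B_{2}/(2)! × [f^{(1)}(23) − f^{(1)}(6)] = 1/12 × (-0.0855174 − 0.0606247) = -0.0121785.
After k=1: 32.4522.
k=2: B_{4}/(4)! × [f^{(3)}(23) − f^{(3)}(6)] = −1/720 × (-0.000218157 − 0.0185586) = 2.60788e-05.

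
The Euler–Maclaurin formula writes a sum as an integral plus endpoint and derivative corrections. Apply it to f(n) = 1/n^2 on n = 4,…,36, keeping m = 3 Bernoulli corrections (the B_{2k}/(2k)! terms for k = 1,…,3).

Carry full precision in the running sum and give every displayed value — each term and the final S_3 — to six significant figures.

S_3 ≈ 0.256428

∫_4^36 1/x^2 dx evaluates to 0.222222.
Endpoint term: (f(4) + f(36))/2 = (0.0625000 + 0.000771605)/2 = 0.0316358.
Integral + boundary = 0.253858.
Order-1 term: 1/12 · (-4.28669e-05 − (-0.0312500)) = 0.00260059.
After k=1: 0.256459.
Order-2 term: −1/720 · (-3.96916e-07 − (-0.0234375)) = -3.25515e-05.
After k=2: 0.256426.
Order-3 term: 1/30240 · (-9.18787e-09 − (-0.0439453)) = 1.45322e-06.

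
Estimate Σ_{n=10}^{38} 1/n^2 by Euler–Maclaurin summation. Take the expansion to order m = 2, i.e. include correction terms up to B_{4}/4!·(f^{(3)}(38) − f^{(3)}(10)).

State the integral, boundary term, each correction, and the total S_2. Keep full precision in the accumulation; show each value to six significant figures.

S_2 ≈ 0.0791938

Integral: ∫_10^38 1/x^2 dx = 0.0736842.
½[f(10) + f(38)] = ½[0.0100000 + 0.000692521] = 0.00534626.
So far: 0.0790305.
Order-1 term: 1/12 · (-3.64485e-05 − (-0.00200000)) = 0.000163629.
After k=1: 0.0791941.
Order-2 term: −1/720 · (-3.02896e-07 − (-0.000240000)) = -3.32913e-07.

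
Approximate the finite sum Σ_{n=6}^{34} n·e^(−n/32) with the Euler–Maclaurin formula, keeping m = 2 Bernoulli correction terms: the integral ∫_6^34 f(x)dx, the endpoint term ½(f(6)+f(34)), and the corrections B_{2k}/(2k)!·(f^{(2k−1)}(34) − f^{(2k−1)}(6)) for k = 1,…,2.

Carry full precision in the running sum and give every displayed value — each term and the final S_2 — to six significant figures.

Integral: ∫_6^34 x·e^(−x/32) dx = 278.212.
Boundary: ½(f(6) + f(34)) = ½(4.97417 + 11.7501) = 8.36213.
Running total after boundary: 286.574.
k=1: B_{2}/(2)! × [f^{(1)}(34) − f^{(1)}(6)] = 1/12 × (-0.0215994 − 0.673586) = -0.0579321.
Partial sum through k=1: 286.516.
k=2: B_{4}/(4)! × [f^{(3)}(34) − f^{(3)}(6)] = −1/720 × (0.000653889 − 0.00227700) = 2.25432e-06.

S_2 ≈ 286.516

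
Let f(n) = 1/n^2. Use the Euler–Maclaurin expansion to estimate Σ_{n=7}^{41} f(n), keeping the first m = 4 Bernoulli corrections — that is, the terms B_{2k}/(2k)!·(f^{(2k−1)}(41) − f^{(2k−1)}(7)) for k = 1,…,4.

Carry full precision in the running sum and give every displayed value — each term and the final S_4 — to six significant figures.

∫_7^41 1/x^2 dx evaluates to 0.118467.
½[f(7) + f(41)] = ½[0.0204082 + 0.000594884] = 0.0105015.
Integral + boundary = 0.128968.
k=1: B_{2}/(2)! × [f^{(1)}(41) − f^{(1)}(7)] = 1/12 × (-2.90187e-05 − (-0.00583090)) = 0.000483490.
After k=1: 0.129452.
k=2: B_{4}/(4)! × [f^{(3)}(41) − f^{(3)}(7)] = −1/720 × (-2.07153e-07 − (-0.00142798)) = -1.98301e-06.
After k=2: 0.129450.
k=3: B_{6}/(6)! × [f^{(5)}(41) − f^{(5)}(7)] = 1/30240 × (-3.69697e-09 − (-0.000874271)) = 2.89110e-08.
After k=3: 0.129450.
k=4: B_{8}/(8)! × [f^{(7)}(41) − f^{(7)}(7)] = −1/1209600 × (-1.23159e-10 − (-0.000999167)) = -8.26031e-10.

S_4 ≈ 0.129450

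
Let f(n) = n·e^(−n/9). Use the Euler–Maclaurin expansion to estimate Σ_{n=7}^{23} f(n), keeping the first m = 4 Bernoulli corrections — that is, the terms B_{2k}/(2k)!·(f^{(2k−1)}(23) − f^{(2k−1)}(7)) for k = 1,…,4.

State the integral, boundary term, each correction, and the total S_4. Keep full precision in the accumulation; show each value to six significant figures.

S_4 ≈ 46.2768

The integral term ∫_7^23 x·e^(−x/9) dx = 43.7944.
Boundary: ½(f(7) + f(23)) = ½(3.21598 + 1.78593) = 2.50095.
So far: 46.2953.
Correction k=1: B_{2}/2! · (f^{(1)}(23) − f^{(1)}(7)) = 1/12 · (-0.120787 − 0.102095) = -0.0185735.
After k=1: 46.2768.
Correction k=2: B_{4}/4! · (f^{(3)}(23) − f^{(3)}(7)) = −1/720 · (0.000426058 − 0.0126043) = 1.69142e-05.
After k=2: 46.2768.
Correction k=3: B_{6}/6! · (f^{(5)}(23) − f^{(5)}(7)) = 1/30240 · (2.89299e-05 − 0.000295656) = -8.82030e-09.
After k=3: 46.2768.
Correction k=4: B_{8}/8! · (f^{(7)}(23) − f^{(7)}(7)) = −1/1209600 · (6.49380e-07 − 5.37905e-06) = 3.91011e-12.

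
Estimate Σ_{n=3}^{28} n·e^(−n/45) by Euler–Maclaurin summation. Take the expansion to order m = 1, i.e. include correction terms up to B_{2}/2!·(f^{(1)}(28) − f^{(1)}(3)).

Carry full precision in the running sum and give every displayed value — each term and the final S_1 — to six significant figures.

S_1 ≈ 266.332

∫_3^28 x·e^(−x/45) dx evaluates to 257.470.
Boundary: ½(f(3) + f(28)) = ½(2.80652 + 15.0290) = 8.91777.
Integral + boundary = 266.388.
Order-1 term: 1/12 · (0.202772 − 0.873140) = -0.0558640.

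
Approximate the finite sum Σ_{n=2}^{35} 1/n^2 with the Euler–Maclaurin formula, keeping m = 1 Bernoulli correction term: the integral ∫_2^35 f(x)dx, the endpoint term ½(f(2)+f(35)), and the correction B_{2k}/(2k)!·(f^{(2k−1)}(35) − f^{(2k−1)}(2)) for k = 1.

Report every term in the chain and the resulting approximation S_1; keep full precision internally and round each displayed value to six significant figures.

The integral term ∫_2^35 1/x^2 dx = 0.471429.
Boundary: ½(f(2) + f(35)) = ½(0.250000 + 0.000816327) = 0.125408.
So far: 0.596837.
Correction k=1: B_{2}/2! · (f^{(1)}(35) − f^{(1)}(2)) = 1/12 · (-4.66472e-05 − (-0.250000)) = 0.0208294.

S_1 ≈ 0.617666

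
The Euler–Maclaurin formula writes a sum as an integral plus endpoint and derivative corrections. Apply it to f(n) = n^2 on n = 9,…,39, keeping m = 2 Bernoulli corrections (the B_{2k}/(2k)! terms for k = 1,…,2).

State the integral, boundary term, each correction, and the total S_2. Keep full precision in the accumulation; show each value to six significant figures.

S_2 ≈ 20336.0

∫_9^39 x^2 dx evaluates to 19530.0.
½[f(9) + f(39)] = ½[81.0000 + 1521.00] = 801.000.
So far: 20331.0.
k=1: B_{2}/(2)! × [f^{(1)}(39) − f^{(1)}(9)] = 1/12 × (78.0000 − 18.0000) = 5.00000.
Running total after k=1: 20336.0.
k=2: B_{4}/(4)! × [f^{(3)}(39) − f^{(3)}(9)] = −1/720 × (0.00000 − 0.00000) = 0.00000.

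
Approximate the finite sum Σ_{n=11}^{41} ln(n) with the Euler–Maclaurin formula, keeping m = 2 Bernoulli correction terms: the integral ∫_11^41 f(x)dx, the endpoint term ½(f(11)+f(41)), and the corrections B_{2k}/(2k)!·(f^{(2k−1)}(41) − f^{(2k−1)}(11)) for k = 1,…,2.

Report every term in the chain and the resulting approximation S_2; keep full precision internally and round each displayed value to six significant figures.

The integral term ∫_11^41 ln(x) dx = 95.8796.
Boundary: ½(f(11) + f(41)) = ½(2.39790 + 3.71357) = 3.05573.
Integral + boundary = 98.9353.
Order-1 term: 1/12 · (0.0243902 − 0.0909091) = -0.00554324.
Running total after k=1: 98.9298.
Order-2 term: −1/720 · (2.90187e-05 − 0.00150263) = 2.04668e-06.

S_2 ≈ 98.9298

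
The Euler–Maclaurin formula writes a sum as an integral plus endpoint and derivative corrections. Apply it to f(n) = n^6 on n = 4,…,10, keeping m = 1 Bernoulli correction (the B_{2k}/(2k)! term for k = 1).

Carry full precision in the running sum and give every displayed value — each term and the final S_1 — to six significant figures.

The integral term ∫_4^10 x^6 dx = 1.42623e+06.
Boundary: ½(f(4) + f(10)) = ½(4096.00 + 1.00000e+06) = 502048.
Integral + boundary = 1.92828e+06.
Order-1 term: 1/12 · (600000 − 6144.00) = 49488.0.

S_1 ≈ 1.97777e+06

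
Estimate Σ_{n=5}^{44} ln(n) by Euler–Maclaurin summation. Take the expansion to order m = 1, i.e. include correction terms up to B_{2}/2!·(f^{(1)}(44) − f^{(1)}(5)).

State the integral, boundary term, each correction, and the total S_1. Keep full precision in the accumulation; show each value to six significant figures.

S_1 ≈ 122.139

Integral: ∫_5^44 ln(x) dx = 119.457.
½[f(5) + f(44)] = ½[1.60944 + 3.78419] = 2.69681.
Running total after boundary: 122.154.
k=1: B_{2}/(2)! × [f^{(1)}(44) − f^{(1)}(5)] = 1/12 × (0.0227273 − 0.200000) = -0.0147727.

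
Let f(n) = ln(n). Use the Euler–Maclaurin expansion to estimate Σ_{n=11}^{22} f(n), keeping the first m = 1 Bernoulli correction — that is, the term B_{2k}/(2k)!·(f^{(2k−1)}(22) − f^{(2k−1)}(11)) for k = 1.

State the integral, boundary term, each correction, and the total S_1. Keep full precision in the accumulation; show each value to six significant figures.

The integral term ∫_11^22 ln(x) dx = 30.6261.
Endpoint term: (f(11) + f(22))/2 = (2.39790 + 3.09104)/2 = 2.74447.
Integral + boundary = 33.3706.
k=1: B_{2}/(2)! × [f^{(1)}(22) − f^{(1)}(11)] = 1/12 × (0.0454545 − 0.0909091) = -0.00378788.

S_1 ≈ 33.3668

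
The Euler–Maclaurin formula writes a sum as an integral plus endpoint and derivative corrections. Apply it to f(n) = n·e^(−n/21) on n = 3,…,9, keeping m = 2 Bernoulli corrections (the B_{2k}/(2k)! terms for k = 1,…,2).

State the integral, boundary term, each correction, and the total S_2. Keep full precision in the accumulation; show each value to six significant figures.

S_2 ≈ 30.7008

Integral: ∫_3^9 x·e^(−x/21) dx = 26.4999.
Boundary: ½(f(3) + f(9)) = ½(2.60063 + 5.86295) = 4.23179.
Integral + boundary = 30.7316.
Correction k=1: B_{2}/2! · (f^{(1)}(9) − f^{(1)}(3)) = 1/12 · (0.372251 − 0.743038) = -0.0308989.
Partial sum through k=1: 30.7007.
Correction k=2: B_{4}/4! · (f^{(3)}(9) − f^{(3)}(3)) = −1/720 · (0.00379848 − 0.00561631) = 2.52477e-06.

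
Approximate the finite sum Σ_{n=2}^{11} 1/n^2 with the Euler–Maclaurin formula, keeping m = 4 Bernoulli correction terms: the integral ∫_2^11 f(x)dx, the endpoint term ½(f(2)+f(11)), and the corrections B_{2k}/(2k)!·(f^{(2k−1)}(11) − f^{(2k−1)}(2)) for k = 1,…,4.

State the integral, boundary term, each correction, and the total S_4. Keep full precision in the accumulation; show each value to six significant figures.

S_4 ≈ 0.558011

∫_2^11 1/x^2 dx evaluates to 0.409091.
½[f(2) + f(11)] = ½[0.250000 + 0.00826446] = 0.129132.
So far: 0.538223.
Correction k=1: B_{2}/2! · (f^{(1)}(11) − f^{(1)}(2)) = 1/12 · (-0.00150263 − (-0.250000)) = 0.0207081.
Partial sum through k=1: 0.558931.
Correction k=2: B_{4}/4! · (f^{(3)}(11) − f^{(3)}(2)) = −1/720 · (-0.000149021 − (-0.750000)) = -0.00104146.
Partial sum through k=2: 0.557890.
Correction k=3: B_{6}/6! · (f^{(5)}(11) − f^{(5)}(2)) = 1/30240 · (-3.69474e-05 − (-5.62500)) = 0.000186011.
Partial sum through k=3: 0.558076.
Correction k=4: B_{8}/8! · (f^{(7)}(11) − f^{(7)}(2)) = −1/1209600 · (-1.70996e-05 − (-78.7500)) = -6.51042e-05.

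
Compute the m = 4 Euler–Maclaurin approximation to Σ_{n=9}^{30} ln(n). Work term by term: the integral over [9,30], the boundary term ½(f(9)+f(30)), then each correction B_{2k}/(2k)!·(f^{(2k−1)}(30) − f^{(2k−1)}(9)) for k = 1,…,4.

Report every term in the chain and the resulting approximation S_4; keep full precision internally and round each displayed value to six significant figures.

S_4 ≈ 64.0536

∫_9^30 ln(x) dx evaluates to 61.2609.
Endpoint term: (f(9) + f(30))/2 = (2.19722 + 3.40120)/2 = 2.79921.
So far: 64.0601.
Correction k=1: B_{2}/2! · (f^{(1)}(30) − f^{(1)}(9)) = 1/12 · (0.0333333 − 0.111111) = -0.00648148.
Partial sum through k=1: 64.0536.
Correction k=2: B_{4}/4! · (f^{(3)}(30) − f^{(3)}(9)) = −1/720 · (7.40741e-05 − 0.00274348) = 3.70751e-06.
Partial sum through k=2: 64.0536.
Correction k=3: B_{6}/6! · (f^{(5)}(30) − f^{(5)}(9)) = 1/30240 · (9.87654e-07 − 0.000406442) = -1.34079e-08.
Partial sum through k=3: 64.0536.
Correction k=4: B_{8}/8! · (f^{(7)}(30) − f^{(7)}(9)) = −1/1209600 · (3.29218e-08 − 0.000150534) = 1.24422e-10.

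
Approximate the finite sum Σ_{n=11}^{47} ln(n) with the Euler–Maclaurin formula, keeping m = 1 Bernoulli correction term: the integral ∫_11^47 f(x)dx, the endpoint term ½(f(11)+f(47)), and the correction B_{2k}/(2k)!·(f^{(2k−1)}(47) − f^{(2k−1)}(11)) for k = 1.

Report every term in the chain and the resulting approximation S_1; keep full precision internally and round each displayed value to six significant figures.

The integral term ∫_11^47 ln(x) dx = 118.580.
Endpoint term: (f(11) + f(47))/2 = (2.39790 + 3.85015)/2 = 3.12402.
Running total after boundary: 121.704.
Order-1 term: 1/12 · (0.0212766 − 0.0909091) = -0.00580271.

S_1 ≈ 121.698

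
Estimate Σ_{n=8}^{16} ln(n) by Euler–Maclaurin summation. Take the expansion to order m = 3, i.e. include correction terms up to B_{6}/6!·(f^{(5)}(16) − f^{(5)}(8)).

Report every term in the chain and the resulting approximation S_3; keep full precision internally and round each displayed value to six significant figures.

∫_8^16 ln(x) dx evaluates to 19.7259.
Endpoint term: (f(8) + f(16))/2 = (2.07944 + 2.77259)/2 = 2.42602.
Integral + boundary = 22.1519.
k=1: B_{2}/(2)! × [f^{(1)}(16) − f^{(1)}(8)] = 1/12 × (0.0625000 − 0.125000) = -0.00520833.
After k=1: 22.1467.
k=2: B_{4}/(4)! × [f^{(3)}(16) − f^{(3)}(8)] = −1/720 × (0.000488281 − 0.00390625) = 4.74718e-06.
After k=2: 22.1467.
k=3: B_{6}/(6)! × [f^{(5)}(16) − f^{(5)}(8)] = 1/30240 × (2.28882e-05 − 0.000732422) = -2.34634e-08.

S_3 ≈ 22.1467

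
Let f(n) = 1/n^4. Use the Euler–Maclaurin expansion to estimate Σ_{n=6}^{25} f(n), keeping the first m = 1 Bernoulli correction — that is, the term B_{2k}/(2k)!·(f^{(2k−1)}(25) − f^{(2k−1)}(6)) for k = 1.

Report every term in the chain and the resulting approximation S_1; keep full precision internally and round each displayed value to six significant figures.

The integral term ∫_6^25 1/x^4 dx = 0.00152188.
Boundary: ½(f(6) + f(25)) = ½(0.000771605 + 2.56000e-06) = 0.000387082.
Running total after boundary: 0.00190896.
Correction k=1: B_{2}/2! · (f^{(1)}(25) − f^{(1)}(6)) = 1/12 · (-4.09600e-07 − (-0.000514403)) = 4.28328e-05.

S_1 ≈ 0.00195179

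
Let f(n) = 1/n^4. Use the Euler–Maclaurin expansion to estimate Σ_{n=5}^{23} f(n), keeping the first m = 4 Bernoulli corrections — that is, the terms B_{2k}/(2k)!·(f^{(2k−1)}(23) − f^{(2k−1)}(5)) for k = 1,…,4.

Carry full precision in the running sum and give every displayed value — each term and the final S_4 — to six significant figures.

S_4 ≈ 0.00354564

Integral: ∫_5^23 1/x^4 dx = 0.00263927.
Endpoint term: (f(5) + f(23))/2 = (0.00160000 + 3.57346e-06)/2 = 0.000801787.
Running total after boundary: 0.00344106.
Correction k=1: B_{2}/2! · (f^{(1)}(23) − f^{(1)}(5)) = 1/12 · (-6.21471e-07 − (-0.00128000)) = 0.000106615.
After k=1: 0.00354767.
Correction k=2: B_{4}/4! · (f^{(3)}(23) − f^{(3)}(5)) = −1/720 · (-3.52441e-08 − (-0.00153600)) = -2.13328e-06.
After k=2: 0.00354554.
Correction k=3: B_{6}/6! · (f^{(5)}(23) − f^{(5)}(5)) = 1/30240 · (-3.73094e-09 − (-0.00344064)) = 1.13778e-07.
After k=3: 0.00354565.
Correction k=4: B_{8}/8! · (f^{(7)}(23) − f^{(7)}(5)) = −1/1209600 · (-6.34754e-10 − (-0.0123863)) = -1.02400e-08.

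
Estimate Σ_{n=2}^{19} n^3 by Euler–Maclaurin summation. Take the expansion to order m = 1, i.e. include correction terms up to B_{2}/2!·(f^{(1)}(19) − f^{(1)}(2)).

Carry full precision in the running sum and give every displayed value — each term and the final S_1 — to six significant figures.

S_1 ≈ 36099.0

The integral term ∫_2^19 x^3 dx = 32576.2.
½[f(2) + f(19)] = ½[8.00000 + 6859.00] = 3433.50.
Integral + boundary = 36009.8.
Correction k=1: B_{2}/2! · (f^{(1)}(19) − f^{(1)}(2)) = 1/12 · (1083.00 − 12.0000) = 89.2500.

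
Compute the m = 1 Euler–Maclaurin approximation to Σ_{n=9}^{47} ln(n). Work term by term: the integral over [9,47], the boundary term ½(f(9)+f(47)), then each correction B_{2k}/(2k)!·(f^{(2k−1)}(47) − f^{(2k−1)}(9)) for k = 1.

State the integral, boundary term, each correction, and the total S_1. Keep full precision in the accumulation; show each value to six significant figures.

S_1 ≈ 126.198

The integral term ∫_9^47 ln(x) dx = 123.182.
Boundary: ½(f(9) + f(47)) = ½(2.19722 + 3.85015) = 3.02369.
Running total after boundary: 126.206.
Order-1 term: 1/12 · (0.0212766 − 0.111111) = -0.00748621.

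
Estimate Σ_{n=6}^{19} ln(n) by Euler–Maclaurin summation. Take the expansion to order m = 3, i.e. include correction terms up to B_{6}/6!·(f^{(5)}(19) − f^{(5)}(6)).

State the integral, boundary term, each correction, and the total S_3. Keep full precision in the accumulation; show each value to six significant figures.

Integral: ∫_6^19 ln(x) dx = 32.1938.
Boundary: ½(f(6) + f(19)) = ½(1.79176 + 2.94444) = 2.36810.
Running total after boundary: 34.5619.
Correction k=1: B_{2}/2! · (f^{(1)}(19) − f^{(1)}(6)) = 1/12 · (0.0526316 − 0.166667) = -0.00950292.
Partial sum through k=1: 34.5524.
Correction k=2: B_{4}/4! · (f^{(3)}(19) − f^{(3)}(6)) = −1/720 · (0.000291588 − 0.00925926) = 1.24551e-05.
Partial sum through k=2: 34.5524.
Correction k=3: B_{6}/6! · (f^{(5)}(19) − f^{(5)}(6)) = 1/30240 · (9.69267e-06 − 0.00308642) = -1.01744e-07.

S_3 ≈ 34.5524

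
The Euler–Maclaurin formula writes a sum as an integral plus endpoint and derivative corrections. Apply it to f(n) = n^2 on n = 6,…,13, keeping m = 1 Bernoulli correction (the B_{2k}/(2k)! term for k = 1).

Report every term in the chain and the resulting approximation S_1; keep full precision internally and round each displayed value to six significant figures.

Integral: ∫_6^13 x^2 dx = 660.333.
Boundary: ½(f(6) + f(13)) = ½(36.0000 + 169.000) = 102.500.
Running total after boundary: 762.833.
k=1: B_{2}/(2)! × [f^{(1)}(13) − f^{(1)}(6)] = 1/12 × (26.0000 − 12.0000) = 1.16667.

S_1 ≈ 764.000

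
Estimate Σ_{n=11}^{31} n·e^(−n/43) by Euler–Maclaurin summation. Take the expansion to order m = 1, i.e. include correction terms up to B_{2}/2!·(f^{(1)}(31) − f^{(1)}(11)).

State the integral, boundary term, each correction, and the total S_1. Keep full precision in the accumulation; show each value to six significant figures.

S_1 ≈ 262.246

The integral term ∫_11^31 x·e^(−x/43) dx = 250.487.
Endpoint term: (f(11) + f(31))/2 = (8.51715 + 15.0753)/2 = 11.7962.
So far: 262.283.
Order-1 term: 1/12 · (0.135712 − 0.576213) = -0.0367084.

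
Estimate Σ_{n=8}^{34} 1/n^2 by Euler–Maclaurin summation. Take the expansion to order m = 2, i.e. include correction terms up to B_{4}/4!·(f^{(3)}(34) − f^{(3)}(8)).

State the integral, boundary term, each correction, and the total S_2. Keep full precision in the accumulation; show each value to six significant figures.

Integral: ∫_8^34 1/x^2 dx = 0.0955882.
½[f(8) + f(34)] = ½[0.0156250 + 0.000865052] = 0.00824503.
Integral + boundary = 0.103833.
Order-1 term: 1/12 · (-5.08854e-05 − (-0.00390625)) = 0.000321280.
Running total after k=1: 0.104155.
Order-2 term: −1/720 · (-5.28222e-07 − (-0.000732422)) = -1.01652e-06.

S_2 ≈ 0.104154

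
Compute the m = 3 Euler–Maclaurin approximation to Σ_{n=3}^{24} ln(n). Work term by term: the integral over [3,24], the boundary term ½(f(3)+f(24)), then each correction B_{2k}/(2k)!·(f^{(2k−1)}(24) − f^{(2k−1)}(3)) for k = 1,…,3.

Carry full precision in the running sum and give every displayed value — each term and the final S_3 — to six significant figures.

The integral term ∫_3^24 ln(x) dx = 51.9775.
Boundary: ½(f(3) + f(24)) = ½(1.09861 + 3.17805) = 2.13833.
Running total after boundary: 54.1158.
Correction k=1: B_{2}/2! · (f^{(1)}(24) − f^{(1)}(3)) = 1/12 · (0.0416667 − 0.333333) = -0.0243056.
After k=1: 54.0915.
Correction k=2: B_{4}/4! · (f^{(3)}(24) − f^{(3)}(3)) = −1/720 · (0.000144676 − 0.0740741) = 0.000102680.
After k=2: 54.0916.
Correction k=3: B_{6}/6! · (f^{(5)}(24) − f^{(5)}(3)) = 1/30240 · (3.01408e-06 − 0.0987654) = -3.26595e-06.

S_3 ≈ 54.0916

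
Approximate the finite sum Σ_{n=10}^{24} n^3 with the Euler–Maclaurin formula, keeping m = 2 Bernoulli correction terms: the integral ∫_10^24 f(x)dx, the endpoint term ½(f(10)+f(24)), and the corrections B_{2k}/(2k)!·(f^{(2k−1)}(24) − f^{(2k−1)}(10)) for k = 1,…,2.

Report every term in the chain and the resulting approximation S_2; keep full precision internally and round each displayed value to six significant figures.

S_2 ≈ 87975.0

∫_10^24 x^3 dx evaluates to 80444.0.
Boundary: ½(f(10) + f(24)) = ½(1000.00 + 13824.0) = 7412.00.
Integral + boundary = 87856.0.
k=1: B_{2}/(2)! × [f^{(1)}(24) − f^{(1)}(10)] = 1/12 × (1728.00 − 300.000) = 119.000.
Partial sum through k=1: 87975.0.
k=2: B_{4}/(4)! × [f^{(3)}(24) − f^{(3)}(10)] = −1/720 × (6.00000 − 6.00000) = 0.00000.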